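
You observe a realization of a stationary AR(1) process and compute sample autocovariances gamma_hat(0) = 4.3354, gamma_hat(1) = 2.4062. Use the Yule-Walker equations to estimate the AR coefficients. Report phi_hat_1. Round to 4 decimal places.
\hat\phi_{1} = 0.5550

The Yule-Walker equations for an AR(p) process read, in matrix form,
  Gamma_p phi = r_p,   with   (Gamma_p)_{ij} = gamma(|i - j|),
                       (r_p)_i = gamma(i),   i,j = 1..p.
Substitute the sample gammas (Toeplitz matrix and right-hand side of size 1):
  Gamma_p = [[4.3354]]
  r_p     = [2.4062]
With p = 1 this is the single equation gamma(0) phi_1 = gamma(1):
  phi_hat_1 = gamma(1) / gamma(0) = 2.4062 / 4.3354 = 0.5550.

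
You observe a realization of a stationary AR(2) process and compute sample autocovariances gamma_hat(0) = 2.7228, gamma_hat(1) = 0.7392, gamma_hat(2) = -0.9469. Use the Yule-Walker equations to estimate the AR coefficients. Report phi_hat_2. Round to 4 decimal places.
\hat\phi_{2} = -0.4550

The Yule-Walker equations for an AR(p) process read, in matrix form,
  Gamma_p phi = r_p,   with   (Gamma_p)_{ij} = gamma(|i - j|),
                       (r_p)_i = gamma(i),   i,j = 1..p.
Substitute the sample gammas (Toeplitz matrix and right-hand side of size 2):
  Gamma_p = [[2.7228, 0.7392], [0.7392, 2.7228]]
  r_p     = [0.7392, -0.9469]
Written out:
  2.7228 phi_1 + 0.7392 phi_2 = 0.7392
  0.7392 phi_1 + 2.7228 phi_2 = -0.9469
Solve by Cramer's rule:
  det = gamma(0)^2 - gamma(1)^2 = (2.7228)^2 - (0.7392)^2 = 7.41363984 - 0.54641664 = 6.8672232
  phi_hat_1 = [gamma(1) gamma(0) - gamma(1) gamma(2)] / det = [(0.7392)(2.7228) - (0.7392)(-0.9469)] / 6.8672232 = 2.71264224 / 6.8672232 = 0.395
  phi_hat_2 = [gamma(0) gamma(2) - gamma(1)^2] / det = [(2.7228)(-0.9469) - (0.7392)^2] / 6.8672232 = -3.12463596 / 6.8672232 = -0.455
So phi_hat = [0.3950, -0.4550].
Therefore phi_hat_2 = -0.4550.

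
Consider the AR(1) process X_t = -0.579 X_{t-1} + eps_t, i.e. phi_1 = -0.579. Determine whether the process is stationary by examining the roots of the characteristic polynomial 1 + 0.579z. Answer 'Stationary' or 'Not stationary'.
\text{Stationary}

The AR(p) characteristic polynomial is P(z) = 1 + 0.579z.
Stationarity requires all roots to lie outside the unit circle, i.e. |z| > 1 for every root.
This is linear in z: 1 + (0.579) z = 0  =>  z = -1/(0.579) = -1.727116,  |z| = 1.727116.
Moduli of all roots: 1.7271.
All moduli strictly greater than 1? Yes.
Verdict: Stationary.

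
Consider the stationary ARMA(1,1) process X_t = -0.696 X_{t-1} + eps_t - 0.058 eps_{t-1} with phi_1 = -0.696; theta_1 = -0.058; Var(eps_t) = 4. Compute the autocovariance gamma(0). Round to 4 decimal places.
\gamma(0) = 8.4107

Multiply the model equation by X_{t-k} and take expectations. With theta_0 = psi_0 = 1 and psi_j the MA(infinity) weights, this gives
  gamma(k) - sum_i phi_i gamma(k-i) = c_k,
  c_k = sigma^2 * sum_{j=k..q} theta_j psi_{j-k}   (c_k = 0 for k > q),
using gamma(-m) = gamma(m).
psi-weights needed (psi_j = theta_j + sum_i phi_i psi_{j-i}):
  psi_1 = theta_1 + phi_1 = -0.058 + (-0.696) = -0.754
Right-hand sides:
  c_0 = sigma^2 (1 + theta_1 psi_1) = 4 * (1 + (-0.058)(-0.754)) = 4 * 1.043732 = 4.174928
  c_1 = sigma^2 theta_1 = 4 * (-0.058) = -0.232
  c_2 = 0
Equations for k = 0 and k = 1 (AR order 1):
  gamma(0) = phi_1 gamma(1) + c_0
  gamma(1) = phi_1 gamma(0) + c_1
Substituting the second into the first: gamma(0) (1 - phi_1^2) = c_0 + phi_1 c_1, so
  gamma(0) = (c_0 + phi_1 c_1) / (1 - phi_1^2) = (4.174928 + (-0.696)(-0.232)) / (1 - (-0.696)^2) = 4.3364 / 0.515584 = 8.410657.
Therefore gamma(0) = 8.4107 (to 4 decimal places).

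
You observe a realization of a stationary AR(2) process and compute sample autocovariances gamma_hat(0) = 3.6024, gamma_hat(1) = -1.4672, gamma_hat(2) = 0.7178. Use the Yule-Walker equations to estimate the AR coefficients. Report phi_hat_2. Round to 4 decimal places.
\hat\phi_{2} = 0.0400

The Yule-Walker equations for an AR(p) process read, in matrix form,
  Gamma_p phi = r_p,   with   (Gamma_p)_{ij} = gamma(|i - j|),
                       (r_p)_i = gamma(i),   i,j = 1..p.
Substitute the sample gammas (Toeplitz matrix and right-hand side of size 2):
  Gamma_p = [[3.6024, -1.4672], [-1.4672, 3.6024]]
  r_p     = [-1.4672, 0.7178]
Written out:
  3.6024 phi_1 - 1.4672 phi_2 = -1.4672
  -1.4672 phi_1 + 3.6024 phi_2 = 0.7178
Solve by Cramer's rule:
  det = gamma(0)^2 - gamma(1)^2 = (3.6024)^2 - (-1.4672)^2 = 12.97728576 - 2.15267584 = 10.82460992
  phi_hat_1 = [gamma(1) gamma(0) - gamma(1) gamma(2)] / det = [(-1.4672)(3.6024) - (-1.4672)(0.7178)] / 10.82460992 = -4.23228512 / 10.82460992 = -0.391
  phi_hat_2 = [gamma(0) gamma(2) - gamma(1)^2] / det = [(3.6024)(0.7178) - (-1.4672)^2] / 10.82460992 = 0.43312688 / 10.82460992 = 0.04
So phi_hat = [-0.3910, 0.0400].
Therefore phi_hat_2 = 0.0400.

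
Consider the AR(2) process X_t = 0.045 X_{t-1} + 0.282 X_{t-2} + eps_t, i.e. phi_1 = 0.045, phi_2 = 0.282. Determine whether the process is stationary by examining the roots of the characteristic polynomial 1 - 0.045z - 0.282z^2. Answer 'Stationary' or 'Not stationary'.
\text{Stationary}

The AR(p) characteristic polynomial is P(z) = 1 - 0.045z - 0.282z^2.
Stationarity requires all roots to lie outside the unit circle, i.e. |z| > 1 for every root.
Set 1 + (-0.045) z + (-0.282) z^2 = 0, i.e. a z^2 + b z + c = 0 with a = -0.282, b = -0.045, c = 1.
Discriminant D = b^2 - 4ac = (-0.045)^2 - 4*(-0.282)*1 = 0.002025 - (-1.128) = 1.130025.
D >= 0, so the roots are real: z = (-b +/- sqrt(D)) / (2a) = (0.045 +/- 1.063026) / (-0.564).
  z_1 = (0.045 + 1.063026) / (-0.564) = -1.9646,   |z_1| = 1.9646.
  z_2 = (0.045 - 1.063026) / (-0.564) = 1.805,   |z_2| = 1.805.
Moduli of all roots: 1.9646, 1.8050.
All moduli strictly greater than 1? Yes.
Verdict: Stationary.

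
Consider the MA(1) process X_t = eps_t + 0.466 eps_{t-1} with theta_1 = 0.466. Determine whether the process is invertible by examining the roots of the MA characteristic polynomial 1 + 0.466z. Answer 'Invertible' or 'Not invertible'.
\text{Invertible}

The MA(q) characteristic polynomial is P(z) = 1 + 0.466z.
Invertibility requires all roots to lie outside the unit circle, i.e. |z| > 1 for every root.
This is linear in z: 1 + (0.466) z = 0  =>  z = -1/(0.466) = -2.145923,  |z| = 2.145923.
Moduli of all roots: 2.1459.
All moduli strictly greater than 1? Yes.
Verdict: Invertible.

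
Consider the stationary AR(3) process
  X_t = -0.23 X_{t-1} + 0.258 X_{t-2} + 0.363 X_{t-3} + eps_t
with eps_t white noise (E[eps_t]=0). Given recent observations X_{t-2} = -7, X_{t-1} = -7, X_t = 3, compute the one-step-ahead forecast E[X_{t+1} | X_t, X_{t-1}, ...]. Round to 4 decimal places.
E[X_{t+1} \mid \mathcal F_t] = -5.0370

For an AR(p) model X_t = c + sum_i phi_i X_{t-i} + eps_t, the
one-step-ahead conditional mean is
  E[X_{t+1} | X_t, ...] = c + sum_i phi_i X_{t+1-i}.
Substitute known values:
  E[X_{t+1} | ...] = (-0.23) * (3) + (0.258) * (-7) + (0.363) * (-7)
                   = -5.0370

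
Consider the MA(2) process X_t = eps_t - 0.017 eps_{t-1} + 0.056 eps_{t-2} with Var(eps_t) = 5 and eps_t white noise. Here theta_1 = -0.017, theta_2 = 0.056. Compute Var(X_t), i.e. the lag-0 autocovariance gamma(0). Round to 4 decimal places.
\gamma(0) = 5.0171

For an MA(q) process X_t = eps_t + sum_i theta_i eps_{t-i} with
Var(eps_t) = sigma^2, the variance is
  gamma(0) = sigma^2 * (1 + sum_i theta_i^2).
  sum_i theta_i^2 = (-0.017)^2 + (0.056)^2 = 0.000289 + 0.003136 = 0.003425.
  gamma(0) = 5 * (1 + 0.003425) = 5 * 1.003425 = 5.017125, which rounds to 5.0171.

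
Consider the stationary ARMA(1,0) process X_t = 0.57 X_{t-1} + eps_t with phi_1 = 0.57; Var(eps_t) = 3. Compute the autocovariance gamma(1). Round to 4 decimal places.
\gamma(1) = 2.5330

Multiply the model equation by X_{t-k} and take expectations. With theta_0 = psi_0 = 1 and psi_j the MA(infinity) weights, this gives
  gamma(k) - sum_i phi_i gamma(k-i) = c_k,
  c_k = sigma^2 * sum_{j=k..q} theta_j psi_{j-k}   (c_k = 0 for k > q),
using gamma(-m) = gamma(m).
Pure AR (q = 0): c_0 = sigma^2 = 3, c_k = 0 for k >= 1.
Equations for k = 0 and k = 1 (AR order 1):
  gamma(0) = phi_1 gamma(1) + c_0
  gamma(1) = phi_1 gamma(0) + c_1
Substituting the second into the first: gamma(0) (1 - phi_1^2) = c_0 + phi_1 c_1, so
  gamma(0) = c_0 / (1 - phi_1^2) = 3 / (1 - (0.57)^2) = 3 / 0.6751 = 4.443786.
  gamma(1) = phi_1 gamma(0) = (0.57)(4.443786) = 2.532958.
Therefore gamma(1) = 2.5330 (to 4 decimal places).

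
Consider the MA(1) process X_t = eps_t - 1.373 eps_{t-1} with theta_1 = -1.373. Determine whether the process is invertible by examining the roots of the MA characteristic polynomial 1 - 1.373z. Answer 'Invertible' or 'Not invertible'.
\text{Not invertible}

The MA(q) characteristic polynomial is P(z) = 1 - 1.373z.
Invertibility requires all roots to lie outside the unit circle, i.e. |z| > 1 for every root.
This is linear in z: 1 + (-1.373) z = 0  =>  z = -1/(-1.373) = 0.728332,  |z| = 0.728332.
Moduli of all roots: 0.7283.
All moduli strictly greater than 1? No.
Verdict: Not invertible.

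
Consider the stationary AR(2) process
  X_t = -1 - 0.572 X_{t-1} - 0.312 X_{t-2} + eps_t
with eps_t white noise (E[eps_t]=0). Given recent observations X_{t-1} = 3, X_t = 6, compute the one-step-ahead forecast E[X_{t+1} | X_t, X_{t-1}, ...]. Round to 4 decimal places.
E[X_{t+1} \mid \mathcal F_t] = -5.3680

For an AR(p) model X_t = c + sum_i phi_i X_{t-i} + eps_t, the
one-step-ahead conditional mean is
  E[X_{t+1} | X_t, ...] = c + sum_i phi_i X_{t+1-i}.
Substitute known values:
  E[X_{t+1} | ...] = -1 + (-0.572) * (6) + (-0.312) * (3)
                   = -5.3680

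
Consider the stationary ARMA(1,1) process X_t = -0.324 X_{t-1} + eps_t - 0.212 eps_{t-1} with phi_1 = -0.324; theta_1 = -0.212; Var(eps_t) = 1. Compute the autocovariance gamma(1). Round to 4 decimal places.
\gamma(1) = -0.6400

Multiply the model equation by X_{t-k} and take expectations. With theta_0 = psi_0 = 1 and psi_j the MA(infinity) weights, this gives
  gamma(k) - sum_i phi_i gamma(k-i) = c_k,
  c_k = sigma^2 * sum_{j=k..q} theta_j psi_{j-k}   (c_k = 0 for k > q),
using gamma(-m) = gamma(m).
psi-weights needed (psi_j = theta_j + sum_i phi_i psi_{j-i}):
  psi_1 = theta_1 + phi_1 = -0.212 + (-0.324) = -0.536
Right-hand sides:
  c_0 = sigma^2 (1 + theta_1 psi_1) = 1 * (1 + (-0.212)(-0.536)) = 1 * 1.113632 = 1.113632
  c_1 = sigma^2 theta_1 = 1 * (-0.212) = -0.212
  c_2 = 0
Equations for k = 0 and k = 1 (AR order 1):
  gamma(0) = phi_1 gamma(1) + c_0
  gamma(1) = phi_1 gamma(0) + c_1
Substituting the second into the first: gamma(0) (1 - phi_1^2) = c_0 + phi_1 c_1, so
  gamma(0) = (c_0 + phi_1 c_1) / (1 - phi_1^2) = (1.113632 + (-0.324)(-0.212)) / (1 - (-0.324)^2) = 1.18232 / 0.895024 = 1.320993.
  gamma(1) = phi_1 gamma(0) + c_1 = (-0.324)(1.320993) + (-0.212) = -0.640002.
Therefore gamma(1) = -0.6400 (to 4 decimal places).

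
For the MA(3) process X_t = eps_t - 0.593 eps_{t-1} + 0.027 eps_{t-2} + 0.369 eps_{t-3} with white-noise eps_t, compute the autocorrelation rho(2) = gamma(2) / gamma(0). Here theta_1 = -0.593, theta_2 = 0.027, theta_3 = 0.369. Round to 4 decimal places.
\rho(2) = -0.1289

For an MA(q) process with theta_0 = 1, the autocovariance is
  gamma(k) = sigma^2 * sum_{i=0..q-k} theta_i * theta_{i+k},
and rho(k) = gamma(k) / gamma(0). Sigma^2 cancels.
  numerator   = (1)*(0.027) + (-0.593)*(0.369) = -0.191817.
  denominator = (1)^2 + (-0.593)^2 + (0.027)^2 + (0.369)^2 = 1.488539.
  rho(2) = -0.191817 / 1.488539 = -0.1289.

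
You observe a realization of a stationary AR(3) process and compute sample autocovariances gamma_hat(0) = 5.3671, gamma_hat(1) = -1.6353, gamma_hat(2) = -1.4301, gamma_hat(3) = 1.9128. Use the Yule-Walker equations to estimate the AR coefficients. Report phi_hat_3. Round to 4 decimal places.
\hat\phi_{3} = 0.1600

The Yule-Walker equations for an AR(p) process read, in matrix form,
  Gamma_p phi = r_p,   with   (Gamma_p)_{ij} = gamma(|i - j|),
                       (r_p)_i = gamma(i),   i,j = 1..p.
Substitute the sample gammas (Toeplitz matrix and right-hand side of size 3):
  Gamma_p = [[5.3671, -1.6353, -1.4301], [-1.6353, 5.3671, -1.6353], [-1.4301, -1.6353, 5.3671]]
  r_p     = [-1.6353, -1.4301, 1.9128]
Written out (R1..R3):
  (R1) 5.3671 phi_1 - 1.6353 phi_2 - 1.4301 phi_3 = -1.6353
  (R2) -1.6353 phi_1 + 5.3671 phi_2 - 1.6353 phi_3 = -1.4301
  (R3) -1.4301 phi_1 - 1.6353 phi_2 + 5.3671 phi_3 = 1.9128
Gaussian elimination:
  R2 <- R2 - (-1.6353/5.3671) R1 = R2 - (-0.30469) R1:  4.868841 phi_2 - 2.071037 phi_3 = -1.928359
  R3 <- R3 - (-1.4301/5.3671) R1 = R3 - (-0.266457) R1:  -2.071037 phi_2 + 4.98604 phi_3 = 1.477063
  R3 <- R3 - (-2.071037/4.868841) R2 = R3 - (-0.425365) R2:  4.105093 phi_3 = 0.656806
Back-substitution:
  phi_hat_3 = 0.656806 / 4.105093 = 0.159998
  phi_hat_2 = (-1.928359 - (-2.071037)(0.159998)) / 4.868841 = -0.328004
  phi_hat_1 = (-1.6353 - (-1.6353)(-0.328004) - (-1.4301)(0.159998)) / 5.3671 = -0.361997
So phi_hat = [-0.3620, -0.3280, 0.1600].
Therefore phi_hat_3 = 0.1600.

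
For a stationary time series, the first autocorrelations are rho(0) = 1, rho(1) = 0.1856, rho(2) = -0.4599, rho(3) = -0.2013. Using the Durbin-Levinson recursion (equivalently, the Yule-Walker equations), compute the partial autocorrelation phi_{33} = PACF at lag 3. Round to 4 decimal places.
\phi_{33} = 0.0320

The PACF at lag k is phi_{kk}, the last component of the solution
to the Yule-Walker system G_k phi = r_k where
  (G_k)_{ij} = rho(|i - j|), (r_k)_i = rho(i), i,j = 1..k.
Equivalently, Durbin-Levinson gives phi_{kk} iteratively:
  phi_{11} = rho(1)
  phi_{kk} = [rho(k) - sum_{j=1..k-1} phi_{k-1,j} rho(k-j)]
            / [1 - sum_{j=1..k-1} phi_{k-1,j} rho(j)],
  phi_{k,j} = phi_{k-1,j} - phi_{kk} phi_{k-1,k-j},  j = 1..k-1.
Step k = 1:
  phi_11 = rho(1) = 0.1856.
Step k = 2:
  phi_22 = [rho(2) - phi_11 rho(1)] / [1 - phi_11 rho(1)] = [-0.4599 - (0.1856)(0.1856)] / [1 - (0.1856)(0.1856)]
         = -0.49434736 / 0.96555264 = -0.511984.
  Update: phi_21 = phi_11 - phi_22 phi_11 = 0.1856 - (-0.511984)(0.1856) = 0.280624.
Step k = 3:
  phi_33 = [rho(3) - phi_21 rho(2) - phi_22 rho(1)] / [1 - phi_21 rho(1) - phi_22 rho(2)]
    numerator   = -0.2013 - (0.280624)(-0.4599) - (-0.511984)(0.1856) = 0.02278327
    denominator = 1 - (0.280624)(0.1856) - (-0.511984)(-0.4599) = 0.71245477
  phi_33 = 0.02278327 / 0.71245477 = 0.032.
Therefore phi_{33} = 0.0320.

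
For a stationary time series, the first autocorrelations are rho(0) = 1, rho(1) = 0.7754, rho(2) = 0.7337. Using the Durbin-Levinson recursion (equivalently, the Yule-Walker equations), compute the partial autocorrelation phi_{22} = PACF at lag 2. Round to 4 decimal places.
\phi_{22} = 0.3322

The PACF at lag k is phi_{kk}, the last component of the solution
to the Yule-Walker system G_k phi = r_k where
  (G_k)_{ij} = rho(|i - j|), (r_k)_i = rho(i), i,j = 1..k.
Equivalently, Durbin-Levinson gives phi_{kk} iteratively:
  phi_{11} = rho(1)
  phi_{kk} = [rho(k) - sum_{j=1..k-1} phi_{k-1,j} rho(k-j)]
            / [1 - sum_{j=1..k-1} phi_{k-1,j} rho(j)],
  phi_{k,j} = phi_{k-1,j} - phi_{kk} phi_{k-1,k-j},  j = 1..k-1.
Step k = 1:
  phi_11 = rho(1) = 0.7754.
Step k = 2:
  phi_22 = [rho(2) - phi_11 rho(1)] / [1 - phi_11 rho(1)] = [0.7337 - (0.7754)(0.7754)] / [1 - (0.7754)(0.7754)]
         = 0.13245484 / 0.39875484 = 0.3322.
Therefore phi_{22} = 0.3322.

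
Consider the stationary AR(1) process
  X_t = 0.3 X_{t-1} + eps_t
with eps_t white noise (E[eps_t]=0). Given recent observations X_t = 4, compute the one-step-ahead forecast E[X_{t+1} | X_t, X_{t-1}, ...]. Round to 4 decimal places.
E[X_{t+1} \mid \mathcal F_t] = 1.2000

For an AR(p) model X_t = c + sum_i phi_i X_{t-i} + eps_t, the
one-step-ahead conditional mean is
  E[X_{t+1} | X_t, ...] = c + sum_i phi_i X_{t+1-i}.
Substitute known values:
  E[X_{t+1} | ...] = (0.3) * (4)
                   = 1.2000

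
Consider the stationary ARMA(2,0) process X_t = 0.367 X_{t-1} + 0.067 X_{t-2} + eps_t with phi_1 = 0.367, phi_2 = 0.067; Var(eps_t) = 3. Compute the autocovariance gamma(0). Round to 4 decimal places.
\gamma(0) = 3.5652

Multiply the model equation by X_{t-k} and take expectations. With theta_0 = psi_0 = 1 and psi_j the MA(infinity) weights, this gives
  gamma(k) - sum_i phi_i gamma(k-i) = c_k,
  c_k = sigma^2 * sum_{j=k..q} theta_j psi_{j-k}   (c_k = 0 for k > q),
using gamma(-m) = gamma(m).
Pure AR (q = 0): c_0 = sigma^2 = 3, c_k = 0 for k >= 1.
Equations for k = 0, 1, 2 (AR order 2, c_2 = 0):
  (E0) gamma(0) = phi_1 gamma(1) + phi_2 gamma(2) + c_0
  (E1) gamma(1) = phi_1 gamma(0) + phi_2 gamma(1) + c_1
  (E2) gamma(2) = phi_1 gamma(1) + phi_2 gamma(0)
From (E1): gamma(1) = A gamma(0) + B with
  A = phi_1 / (1 - phi_2) = 0.367 / 0.933 = 0.393355,   B = c_1 / (1 - phi_2) = 0 / 0.933 = 0.
Insert (E2) into (E0): gamma(0) (1 - phi_2^2) = phi_1 (1 + phi_2) gamma(1) + c_0.
  phi_1 (1 + phi_2) = (0.367)(1.067) = 0.391589,   1 - phi_2^2 = 0.995511.
Replace gamma(1) by A gamma(0) + B and collect gamma(0):
  gamma(0) [0.995511 - (0.391589)(0.393355)] = c_0 = 3
  gamma(0) * 0.841478 = 3
  gamma(0) = 3 / 0.841478 = 3.565157.
Therefore gamma(0) = 3.5652 (to 4 decimal places).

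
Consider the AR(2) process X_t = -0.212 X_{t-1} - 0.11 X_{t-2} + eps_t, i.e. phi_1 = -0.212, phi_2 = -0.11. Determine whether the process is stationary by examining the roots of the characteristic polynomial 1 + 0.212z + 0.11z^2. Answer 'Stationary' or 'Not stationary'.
\text{Stationary}

The AR(p) characteristic polynomial is P(z) = 1 + 0.212z + 0.11z^2.
Stationarity requires all roots to lie outside the unit circle, i.e. |z| > 1 for every root.
Set 1 + (0.212) z + (0.11) z^2 = 0, i.e. a z^2 + b z + c = 0 with a = 0.11, b = 0.212, c = 1.
Discriminant D = b^2 - 4ac = (0.212)^2 - 4*(0.11)*1 = 0.044944 - (0.44) = -0.395056.
D < 0, so the roots are the complex-conjugate pair z = (-b +/- i sqrt(-D)) / (2a) = -0.9636 +/- 2.857i.
For a conjugate pair |z|^2 = z * conj(z) = (product of roots) = c/a = 1/(0.11) = 9.090909, so |z| = sqrt(9.090909) = 3.0151 for both roots.
Moduli of all roots: 3.0151, 3.0151.
All moduli strictly greater than 1? Yes.
Verdict: Stationary.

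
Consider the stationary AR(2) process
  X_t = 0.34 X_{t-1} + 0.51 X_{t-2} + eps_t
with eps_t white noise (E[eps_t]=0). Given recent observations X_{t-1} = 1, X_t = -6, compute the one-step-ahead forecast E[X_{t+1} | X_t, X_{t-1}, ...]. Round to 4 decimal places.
E[X_{t+1} \mid \mathcal F_t] = -1.5300

For an AR(p) model X_t = c + sum_i phi_i X_{t-i} + eps_t, the
one-step-ahead conditional mean is
  E[X_{t+1} | X_t, ...] = c + sum_i phi_i X_{t+1-i}.
Substitute known values:
  E[X_{t+1} | ...] = (0.34) * (-6) + (0.51) * (1)
                   = -1.5300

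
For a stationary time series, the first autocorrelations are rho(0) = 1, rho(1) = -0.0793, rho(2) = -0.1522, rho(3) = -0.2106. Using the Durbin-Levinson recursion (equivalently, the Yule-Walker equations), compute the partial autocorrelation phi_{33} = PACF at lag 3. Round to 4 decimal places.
\phi_{33} = -0.2450

The PACF at lag k is phi_{kk}, the last component of the solution
to the Yule-Walker system G_k phi = r_k where
  (G_k)_{ij} = rho(|i - j|), (r_k)_i = rho(i), i,j = 1..k.
Equivalently, Durbin-Levinson gives phi_{kk} iteratively:
  phi_{11} = rho(1)
  phi_{kk} = [rho(k) - sum_{j=1..k-1} phi_{k-1,j} rho(k-j)]
            / [1 - sum_{j=1..k-1} phi_{k-1,j} rho(j)],
  phi_{k,j} = phi_{k-1,j} - phi_{kk} phi_{k-1,k-j},  j = 1..k-1.
Step k = 1:
  phi_11 = rho(1) = -0.0793.
Step k = 2:
  phi_22 = [rho(2) - phi_11 rho(1)] / [1 - phi_11 rho(1)] = [-0.1522 - (-0.0793)(-0.0793)] / [1 - (-0.0793)(-0.0793)]
         = -0.15848849 / 0.99371151 = -0.159491.
  Update: phi_21 = phi_11 - phi_22 phi_11 = -0.0793 - (-0.159491)(-0.0793) = -0.091948.
Step k = 3:
  phi_33 = [rho(3) - phi_21 rho(2) - phi_22 rho(1)] / [1 - phi_21 rho(1) - phi_22 rho(2)]
    numerator   = -0.2106 - (-0.091948)(-0.1522) - (-0.159491)(-0.0793) = -0.23724211
    denominator = 1 - (-0.091948)(-0.0793) - (-0.159491)(-0.1522) = 0.96843395
  phi_33 = -0.23724211 / 0.96843395 = -0.245.
Therefore phi_{33} = -0.2450.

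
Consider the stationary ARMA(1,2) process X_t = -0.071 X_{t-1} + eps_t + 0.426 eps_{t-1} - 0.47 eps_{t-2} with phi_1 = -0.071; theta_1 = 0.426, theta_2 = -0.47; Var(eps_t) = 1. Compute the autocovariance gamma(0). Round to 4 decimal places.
\gamma(0) = 1.3725

Multiply the model equation by X_{t-k} and take expectations. With theta_0 = psi_0 = 1 and psi_j the MA(infinity) weights, this gives
  gamma(k) - sum_i phi_i gamma(k-i) = c_k,
  c_k = sigma^2 * sum_{j=k..q} theta_j psi_{j-k}   (c_k = 0 for k > q),
using gamma(-m) = gamma(m).
psi-weights needed (psi_j = theta_j + sum_i phi_i psi_{j-i}):
  psi_1 = theta_1 + phi_1 = 0.426 + (-0.071) = 0.355
  psi_2 = theta_2 + phi_1 psi_1 = -0.47 + (-0.071)(0.355) = -0.495205
Right-hand sides:
  c_0 = sigma^2 (1 + theta_1 psi_1 + theta_2 psi_2) = 1 * (1 + (0.426)(0.355) + (-0.47)(-0.495205)) = 1 * 1.383976 = 1.383976
  c_1 = sigma^2 (theta_1 + theta_2 psi_1) = 1 * (0.426 + (-0.47)(0.355)) = 0.25915
  c_2 = sigma^2 theta_2 = 1 * (-0.47) = -0.47
Equations for k = 0 and k = 1 (AR order 1):
  gamma(0) = phi_1 gamma(1) + c_0
  gamma(1) = phi_1 gamma(0) + c_1
Substituting the second into the first: gamma(0) (1 - phi_1^2) = c_0 + phi_1 c_1, so
  gamma(0) = (c_0 + phi_1 c_1) / (1 - phi_1^2) = (1.383976 + (-0.071)(0.25915)) / (1 - (-0.071)^2) = 1.365577 / 0.994959 = 1.372495.
Therefore gamma(0) = 1.3725 (to 4 decimal places).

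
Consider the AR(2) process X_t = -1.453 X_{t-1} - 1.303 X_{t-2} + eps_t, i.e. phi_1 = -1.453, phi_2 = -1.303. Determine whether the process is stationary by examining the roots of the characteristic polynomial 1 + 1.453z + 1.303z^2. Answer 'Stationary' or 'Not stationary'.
\text{Not stationary}

The AR(p) characteristic polynomial is P(z) = 1 + 1.453z + 1.303z^2.
Stationarity requires all roots to lie outside the unit circle, i.e. |z| > 1 for every root.
Set 1 + (1.453) z + (1.303) z^2 = 0, i.e. a z^2 + b z + c = 0 with a = 1.303, b = 1.453, c = 1.
Discriminant D = b^2 - 4ac = (1.453)^2 - 4*(1.303)*1 = 2.111209 - (5.212) = -3.100791.
D < 0, so the roots are the complex-conjugate pair z = (-b +/- i sqrt(-D)) / (2a) = -0.5576 +/- 0.6757i.
For a conjugate pair |z|^2 = z * conj(z) = (product of roots) = c/a = 1/(1.303) = 0.76746, so |z| = sqrt(0.76746) = 0.876 for both roots.
Moduli of all roots: 0.8760, 0.8760.
All moduli strictly greater than 1? No.
Verdict: Not stationary.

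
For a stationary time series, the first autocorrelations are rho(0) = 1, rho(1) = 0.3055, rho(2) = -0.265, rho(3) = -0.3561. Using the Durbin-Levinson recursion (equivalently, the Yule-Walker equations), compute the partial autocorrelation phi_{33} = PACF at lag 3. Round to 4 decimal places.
\phi_{33} = -0.1600

The PACF at lag k is phi_{kk}, the last component of the solution
to the Yule-Walker system G_k phi = r_k where
  (G_k)_{ij} = rho(|i - j|), (r_k)_i = rho(i), i,j = 1..k.
Equivalently, Durbin-Levinson gives phi_{kk} iteratively:
  phi_{11} = rho(1)
  phi_{kk} = [rho(k) - sum_{j=1..k-1} phi_{k-1,j} rho(k-j)]
            / [1 - sum_{j=1..k-1} phi_{k-1,j} rho(j)],
  phi_{k,j} = phi_{k-1,j} - phi_{kk} phi_{k-1,k-j},  j = 1..k-1.
Step k = 1:
  phi_11 = rho(1) = 0.3055.
Step k = 2:
  phi_22 = [rho(2) - phi_11 rho(1)] / [1 - phi_11 rho(1)] = [-0.265 - (0.3055)(0.3055)] / [1 - (0.3055)(0.3055)]
         = -0.35833025 / 0.90666975 = -0.395216.
  Update: phi_21 = phi_11 - phi_22 phi_11 = 0.3055 - (-0.395216)(0.3055) = 0.426238.
Step k = 3:
  phi_33 = [rho(3) - phi_21 rho(2) - phi_22 rho(1)] / [1 - phi_21 rho(1) - phi_22 rho(2)]
    numerator   = -0.3561 - (0.426238)(-0.265) - (-0.395216)(0.3055) = -0.12240837
    denominator = 1 - (0.426238)(0.3055) - (-0.395216)(-0.265) = 0.76505196
  phi_33 = -0.12240837 / 0.76505196 = -0.16.
Therefore phi_{33} = -0.1600.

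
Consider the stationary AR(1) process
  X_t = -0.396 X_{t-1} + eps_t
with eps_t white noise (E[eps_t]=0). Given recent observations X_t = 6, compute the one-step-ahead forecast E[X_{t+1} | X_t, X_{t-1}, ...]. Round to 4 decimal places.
E[X_{t+1} \mid \mathcal F_t] = -2.3760

For an AR(p) model X_t = c + sum_i phi_i X_{t-i} + eps_t, the
one-step-ahead conditional mean is
  E[X_{t+1} | X_t, ...] = c + sum_i phi_i X_{t+1-i}.
Substitute known values:
  E[X_{t+1} | ...] = (-0.396) * (6)
                   = -2.3760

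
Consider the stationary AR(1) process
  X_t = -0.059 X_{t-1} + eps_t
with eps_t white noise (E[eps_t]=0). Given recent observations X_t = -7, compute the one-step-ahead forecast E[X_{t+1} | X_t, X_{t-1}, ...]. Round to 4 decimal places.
E[X_{t+1} \mid \mathcal F_t] = 0.4130

For an AR(p) model X_t = c + sum_i phi_i X_{t-i} + eps_t, the
one-step-ahead conditional mean is
  E[X_{t+1} | X_t, ...] = c + sum_i phi_i X_{t+1-i}.
Substitute known values:
  E[X_{t+1} | ...] = (-0.059) * (-7)
                   = 0.4130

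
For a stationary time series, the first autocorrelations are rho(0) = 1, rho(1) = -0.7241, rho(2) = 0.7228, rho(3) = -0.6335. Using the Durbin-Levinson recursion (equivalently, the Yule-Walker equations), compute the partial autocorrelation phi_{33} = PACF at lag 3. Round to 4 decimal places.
\phi_{33} = -0.0671

The PACF at lag k is phi_{kk}, the last component of the solution
to the Yule-Walker system G_k phi = r_k where
  (G_k)_{ij} = rho(|i - j|), (r_k)_i = rho(i), i,j = 1..k.
Equivalently, Durbin-Levinson gives phi_{kk} iteratively:
  phi_{11} = rho(1)
  phi_{kk} = [rho(k) - sum_{j=1..k-1} phi_{k-1,j} rho(k-j)]
            / [1 - sum_{j=1..k-1} phi_{k-1,j} rho(j)],
  phi_{k,j} = phi_{k-1,j} - phi_{kk} phi_{k-1,k-j},  j = 1..k-1.
Step k = 1:
  phi_11 = rho(1) = -0.7241.
Step k = 2:
  phi_22 = [rho(2) - phi_11 rho(1)] / [1 - phi_11 rho(1)] = [0.7228 - (-0.7241)(-0.7241)] / [1 - (-0.7241)(-0.7241)]
         = 0.19847919 / 0.47567919 = 0.417254.
  Update: phi_21 = phi_11 - phi_22 phi_11 = -0.7241 - (0.417254)(-0.7241) = -0.421966.
Step k = 3:
  phi_33 = [rho(3) - phi_21 rho(2) - phi_22 rho(1)] / [1 - phi_21 rho(1) - phi_22 rho(2)]
    numerator   = -0.6335 - (-0.421966)(0.7228) - (0.417254)(-0.7241) = -0.02636902
    denominator = 1 - (-0.421966)(-0.7241) - (0.417254)(0.7228) = 0.39286289
  phi_33 = -0.02636902 / 0.39286289 = -0.0671.
Therefore phi_{33} = -0.0671.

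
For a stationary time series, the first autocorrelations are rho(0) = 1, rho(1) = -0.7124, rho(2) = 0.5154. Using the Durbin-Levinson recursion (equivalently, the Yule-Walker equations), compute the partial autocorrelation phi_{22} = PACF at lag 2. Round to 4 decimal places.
\phi_{22} = 0.0160

The PACF at lag k is phi_{kk}, the last component of the solution
to the Yule-Walker system G_k phi = r_k where
  (G_k)_{ij} = rho(|i - j|), (r_k)_i = rho(i), i,j = 1..k.
Equivalently, Durbin-Levinson gives phi_{kk} iteratively:
  phi_{11} = rho(1)
  phi_{kk} = [rho(k) - sum_{j=1..k-1} phi_{k-1,j} rho(k-j)]
            / [1 - sum_{j=1..k-1} phi_{k-1,j} rho(j)],
  phi_{k,j} = phi_{k-1,j} - phi_{kk} phi_{k-1,k-j},  j = 1..k-1.
Step k = 1:
  phi_11 = rho(1) = -0.7124.
Step k = 2:
  phi_22 = [rho(2) - phi_11 rho(1)] / [1 - phi_11 rho(1)] = [0.5154 - (-0.7124)(-0.7124)] / [1 - (-0.7124)(-0.7124)]
         = 0.00788624 / 0.49248624 = 0.016.
Therefore phi_{22} = 0.0160.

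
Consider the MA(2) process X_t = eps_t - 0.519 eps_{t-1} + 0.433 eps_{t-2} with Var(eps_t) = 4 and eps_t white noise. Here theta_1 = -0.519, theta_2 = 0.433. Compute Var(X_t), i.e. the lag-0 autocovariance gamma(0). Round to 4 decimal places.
\gamma(0) = 5.8274

For an MA(q) process X_t = eps_t + sum_i theta_i eps_{t-i} with
Var(eps_t) = sigma^2, the variance is
  gamma(0) = sigma^2 * (1 + sum_i theta_i^2).
  sum_i theta_i^2 = (-0.519)^2 + (0.433)^2 = 0.269361 + 0.187489 = 0.45685.
  gamma(0) = 4 * (1 + 0.45685) = 4 * 1.45685 = 5.8274.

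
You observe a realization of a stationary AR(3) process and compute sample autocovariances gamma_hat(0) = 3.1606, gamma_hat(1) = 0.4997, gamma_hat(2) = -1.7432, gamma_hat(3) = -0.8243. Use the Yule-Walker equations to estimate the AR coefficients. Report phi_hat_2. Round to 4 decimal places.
\hat\phi_{2} = -0.5800

The Yule-Walker equations for an AR(p) process read, in matrix form,
  Gamma_p phi = r_p,   with   (Gamma_p)_{ij} = gamma(|i - j|),
                       (r_p)_i = gamma(i),   i,j = 1..p.
Substitute the sample gammas (Toeplitz matrix and right-hand side of size 3):
  Gamma_p = [[3.1606, 0.4997, -1.7432], [0.4997, 3.1606, 0.4997], [-1.7432, 0.4997, 3.1606]]
  r_p     = [0.4997, -1.7432, -0.8243]
Written out (R1..R3):
  (R1) 3.1606 phi_1 + 0.4997 phi_2 - 1.7432 phi_3 = 0.4997
  (R2) 0.4997 phi_1 + 3.1606 phi_2 + 0.4997 phi_3 = -1.7432
  (R3) -1.7432 phi_1 + 0.4997 phi_2 + 3.1606 phi_3 = -0.8243
Gaussian elimination:
  R2 <- R2 - (0.4997/3.1606) R1 = R2 - (0.158103) R1:  3.081596 phi_2 + 0.775305 phi_3 = -1.822204
  R3 <- R3 - (-1.7432/3.1606) R1 = R3 - (-0.551541) R1:  0.775305 phi_2 + 2.199154 phi_3 = -0.548695
  R3 <- R3 - (0.775305/3.081596) R2 = R3 - (0.251592) R2:  2.004093 phi_3 = -0.090243
Back-substitution:
  phi_hat_3 = -0.090243 / 2.004093 = -0.045029
  phi_hat_2 = (-1.822204 - (0.775305)(-0.045029)) / 3.081596 = -0.579989
  phi_hat_1 = (0.4997 - (0.4997)(-0.579989) - (-1.7432)(-0.045029)) / 3.1606 = 0.224965
So phi_hat = [0.2250, -0.5800, -0.0450].
Therefore phi_hat_2 = -0.5800.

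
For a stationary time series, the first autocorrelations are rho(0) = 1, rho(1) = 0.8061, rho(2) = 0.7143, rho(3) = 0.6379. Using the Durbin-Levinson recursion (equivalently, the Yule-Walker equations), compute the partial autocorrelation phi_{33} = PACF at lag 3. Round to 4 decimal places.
\phi_{33} = 0.0582

The PACF at lag k is phi_{kk}, the last component of the solution
to the Yule-Walker system G_k phi = r_k where
  (G_k)_{ij} = rho(|i - j|), (r_k)_i = rho(i), i,j = 1..k.
Equivalently, Durbin-Levinson gives phi_{kk} iteratively:
  phi_{11} = rho(1)
  phi_{kk} = [rho(k) - sum_{j=1..k-1} phi_{k-1,j} rho(k-j)]
            / [1 - sum_{j=1..k-1} phi_{k-1,j} rho(j)],
  phi_{k,j} = phi_{k-1,j} - phi_{kk} phi_{k-1,k-j},  j = 1..k-1.
Step k = 1:
  phi_11 = rho(1) = 0.8061.
Step k = 2:
  phi_22 = [rho(2) - phi_11 rho(1)] / [1 - phi_11 rho(1)] = [0.7143 - (0.8061)(0.8061)] / [1 - (0.8061)(0.8061)]
         = 0.06450279 / 0.35020279 = 0.184187.
  Update: phi_21 = phi_11 - phi_22 phi_11 = 0.8061 - (0.184187)(0.8061) = 0.657627.
Step k = 3:
  phi_33 = [rho(3) - phi_21 rho(2) - phi_22 rho(1)] / [1 - phi_21 rho(1) - phi_22 rho(2)]
    numerator   = 0.6379 - (0.657627)(0.7143) - (0.184187)(0.8061) = 0.019684
    denominator = 1 - (0.657627)(0.8061) - (0.184187)(0.7143) = 0.33832222
  phi_33 = 0.019684 / 0.33832222 = 0.0582.
Therefore phi_{33} = 0.0582.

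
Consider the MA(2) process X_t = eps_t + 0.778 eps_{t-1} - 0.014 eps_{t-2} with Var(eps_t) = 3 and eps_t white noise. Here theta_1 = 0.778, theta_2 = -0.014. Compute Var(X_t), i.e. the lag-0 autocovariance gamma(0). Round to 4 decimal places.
\gamma(0) = 4.8164

For an MA(q) process X_t = eps_t + sum_i theta_i eps_{t-i} with
Var(eps_t) = sigma^2, the variance is
  gamma(0) = sigma^2 * (1 + sum_i theta_i^2).
  sum_i theta_i^2 = (0.778)^2 + (-0.014)^2 = 0.605284 + 0.000196 = 0.60548.
  gamma(0) = 3 * (1 + 0.60548) = 3 * 1.60548 = 4.81644, which rounds to 4.8164.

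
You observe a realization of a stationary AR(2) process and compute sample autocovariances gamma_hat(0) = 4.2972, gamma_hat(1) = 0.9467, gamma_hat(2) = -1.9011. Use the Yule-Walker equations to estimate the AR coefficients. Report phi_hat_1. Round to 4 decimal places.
\hat\phi_{1} = 0.3340

The Yule-Walker equations for an AR(p) process read, in matrix form,
  Gamma_p phi = r_p,   with   (Gamma_p)_{ij} = gamma(|i - j|),
                       (r_p)_i = gamma(i),   i,j = 1..p.
Substitute the sample gammas (Toeplitz matrix and right-hand side of size 2):
  Gamma_p = [[4.2972, 0.9467], [0.9467, 4.2972]]
  r_p     = [0.9467, -1.9011]
Written out:
  4.2972 phi_1 + 0.9467 phi_2 = 0.9467
  0.9467 phi_1 + 4.2972 phi_2 = -1.9011
Solve by Cramer's rule:
  det = gamma(0)^2 - gamma(1)^2 = (4.2972)^2 - (0.9467)^2 = 18.46592784 - 0.89624089 = 17.56968695
  phi_hat_1 = [gamma(1) gamma(0) - gamma(1) gamma(2)] / det = [(0.9467)(4.2972) - (0.9467)(-1.9011)] / 17.56968695 = 5.86793061 / 17.56968695 = 0.334
  phi_hat_2 = [gamma(0) gamma(2) - gamma(1)^2] / det = [(4.2972)(-1.9011) - (0.9467)^2] / 17.56968695 = -9.06564781 / 17.56968695 = -0.516
So phi_hat = [0.3340, -0.5160].
Therefore phi_hat_1 = 0.3340.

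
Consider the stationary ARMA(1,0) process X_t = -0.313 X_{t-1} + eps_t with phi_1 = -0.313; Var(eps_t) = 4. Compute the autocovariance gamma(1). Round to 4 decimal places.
\gamma(1) = -1.3880

Multiply the model equation by X_{t-k} and take expectations. With theta_0 = psi_0 = 1 and psi_j the MA(infinity) weights, this gives
  gamma(k) - sum_i phi_i gamma(k-i) = c_k,
  c_k = sigma^2 * sum_{j=k..q} theta_j psi_{j-k}   (c_k = 0 for k > q),
using gamma(-m) = gamma(m).
Pure AR (q = 0): c_0 = sigma^2 = 4, c_k = 0 for k >= 1.
Equations for k = 0 and k = 1 (AR order 1):
  gamma(0) = phi_1 gamma(1) + c_0
  gamma(1) = phi_1 gamma(0) + c_1
Substituting the second into the first: gamma(0) (1 - phi_1^2) = c_0 + phi_1 c_1, so
  gamma(0) = c_0 / (1 - phi_1^2) = 4 / (1 - (-0.313)^2) = 4 / 0.902031 = 4.434437.
  gamma(1) = phi_1 gamma(0) = (-0.313)(4.434437) = -1.387979.
Therefore gamma(1) = -1.3880 (to 4 decimal places).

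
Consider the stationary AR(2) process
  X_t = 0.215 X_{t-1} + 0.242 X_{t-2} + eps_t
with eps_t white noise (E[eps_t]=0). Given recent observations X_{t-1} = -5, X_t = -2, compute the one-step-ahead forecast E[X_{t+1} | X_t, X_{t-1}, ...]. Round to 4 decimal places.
E[X_{t+1} \mid \mathcal F_t] = -1.6400

For an AR(p) model X_t = c + sum_i phi_i X_{t-i} + eps_t, the
one-step-ahead conditional mean is
  E[X_{t+1} | X_t, ...] = c + sum_i phi_i X_{t+1-i}.
Substitute known values:
  E[X_{t+1} | ...] = (0.215) * (-2) + (0.242) * (-5)
                   = -1.6400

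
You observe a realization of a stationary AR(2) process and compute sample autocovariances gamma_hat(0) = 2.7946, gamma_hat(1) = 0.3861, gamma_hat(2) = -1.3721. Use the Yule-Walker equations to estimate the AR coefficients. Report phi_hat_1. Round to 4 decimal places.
\hat\phi_{1} = 0.2100

The Yule-Walker equations for an AR(p) process read, in matrix form,
  Gamma_p phi = r_p,   with   (Gamma_p)_{ij} = gamma(|i - j|),
                       (r_p)_i = gamma(i),   i,j = 1..p.
Substitute the sample gammas (Toeplitz matrix and right-hand side of size 2):
  Gamma_p = [[2.7946, 0.3861], [0.3861, 2.7946]]
  r_p     = [0.3861, -1.3721]
Written out:
  2.7946 phi_1 + 0.3861 phi_2 = 0.3861
  0.3861 phi_1 + 2.7946 phi_2 = -1.3721
Solve by Cramer's rule:
  det = gamma(0)^2 - gamma(1)^2 = (2.7946)^2 - (0.3861)^2 = 7.80978916 - 0.14907321 = 7.66071595
  phi_hat_1 = [gamma(1) gamma(0) - gamma(1) gamma(2)] / det = [(0.3861)(2.7946) - (0.3861)(-1.3721)] / 7.66071595 = 1.60876287 / 7.66071595 = 0.21
  phi_hat_2 = [gamma(0) gamma(2) - gamma(1)^2] / det = [(2.7946)(-1.3721) - (0.3861)^2] / 7.66071595 = -3.98354387 / 7.66071595 = -0.52
So phi_hat = [0.2100, -0.5200].
Therefore phi_hat_1 = 0.2100.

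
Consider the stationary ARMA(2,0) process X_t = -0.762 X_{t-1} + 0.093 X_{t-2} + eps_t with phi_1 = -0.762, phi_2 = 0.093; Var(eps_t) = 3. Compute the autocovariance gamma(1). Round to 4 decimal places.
\gamma(1) = -8.6423

Multiply the model equation by X_{t-k} and take expectations. With theta_0 = psi_0 = 1 and psi_j the MA(infinity) weights, this gives
  gamma(k) - sum_i phi_i gamma(k-i) = c_k,
  c_k = sigma^2 * sum_{j=k..q} theta_j psi_{j-k}   (c_k = 0 for k > q),
using gamma(-m) = gamma(m).
Pure AR (q = 0): c_0 = sigma^2 = 3, c_k = 0 for k >= 1.
Equations for k = 0, 1, 2 (AR order 2, c_2 = 0):
  (E0) gamma(0) = phi_1 gamma(1) + phi_2 gamma(2) + c_0
  (E1) gamma(1) = phi_1 gamma(0) + phi_2 gamma(1) + c_1
  (E2) gamma(2) = phi_1 gamma(1) + phi_2 gamma(0)
From (E1): gamma(1) = A gamma(0) + B with
  A = phi_1 / (1 - phi_2) = -0.762 / 0.907 = -0.840132,   B = c_1 / (1 - phi_2) = 0 / 0.907 = 0.
Insert (E2) into (E0): gamma(0) (1 - phi_2^2) = phi_1 (1 + phi_2) gamma(1) + c_0.
  phi_1 (1 + phi_2) = (-0.762)(1.093) = -0.832866,   1 - phi_2^2 = 0.991351.
Replace gamma(1) by A gamma(0) + B and collect gamma(0):
  gamma(0) [0.991351 - (-0.832866)(-0.840132)] = c_0 = 3
  gamma(0) * 0.291633 = 3
  gamma(0) = 3 / 0.291633 = 10.286889.
  gamma(1) = A gamma(0) = (-0.840132)(10.286889) = -8.642348.
Therefore gamma(1) = -8.6423 (to 4 decimal places).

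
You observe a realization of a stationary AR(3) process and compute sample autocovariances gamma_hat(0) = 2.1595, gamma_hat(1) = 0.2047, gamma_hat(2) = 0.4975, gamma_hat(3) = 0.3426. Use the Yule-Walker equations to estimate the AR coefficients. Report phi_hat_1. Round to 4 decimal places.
\hat\phi_{1} = 0.0450

The Yule-Walker equations for an AR(p) process read, in matrix form,
  Gamma_p phi = r_p,   with   (Gamma_p)_{ij} = gamma(|i - j|),
                       (r_p)_i = gamma(i),   i,j = 1..p.
Substitute the sample gammas (Toeplitz matrix and right-hand side of size 3):
  Gamma_p = [[2.1595, 0.2047, 0.4975], [0.2047, 2.1595, 0.2047], [0.4975, 0.2047, 2.1595]]
  r_p     = [0.2047, 0.4975, 0.3426]
Written out (R1..R3):
  (R1) 2.1595 phi_1 + 0.2047 phi_2 + 0.4975 phi_3 = 0.2047
  (R2) 0.2047 phi_1 + 2.1595 phi_2 + 0.2047 phi_3 = 0.4975
  (R3) 0.4975 phi_1 + 0.2047 phi_2 + 2.1595 phi_3 = 0.3426
Gaussian elimination:
  R2 <- R2 - (0.2047/2.1595) R1 = R2 - (0.09479) R1:  2.140096 phi_2 + 0.157542 phi_3 = 0.478096
  R3 <- R3 - (0.4975/2.1595) R1 = R3 - (0.230377) R1:  0.157542 phi_2 + 2.044887 phi_3 = 0.295442
  R3 <- R3 - (0.157542/2.140096) R2 = R3 - (0.073614) R2:  2.03329 phi_3 = 0.260247
Back-substitution:
  phi_hat_3 = 0.260247 / 2.03329 = 0.127993
  phi_hat_2 = (0.478096 - (0.157542)(0.127993)) / 2.140096 = 0.213977
  phi_hat_1 = (0.2047 - (0.2047)(0.213977) - (0.4975)(0.127993)) / 2.1595 = 0.045021
So phi_hat = [0.0450, 0.2140, 0.1280].
Therefore phi_hat_1 = 0.0450.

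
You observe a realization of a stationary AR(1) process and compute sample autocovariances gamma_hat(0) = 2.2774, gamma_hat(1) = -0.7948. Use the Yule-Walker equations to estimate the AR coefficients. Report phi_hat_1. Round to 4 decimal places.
\hat\phi_{1} = -0.3490

The Yule-Walker equations for an AR(p) process read, in matrix form,
  Gamma_p phi = r_p,   with   (Gamma_p)_{ij} = gamma(|i - j|),
                       (r_p)_i = gamma(i),   i,j = 1..p.
Substitute the sample gammas (Toeplitz matrix and right-hand side of size 1):
  Gamma_p = [[2.2774]]
  r_p     = [-0.7948]
With p = 1 this is the single equation gamma(0) phi_1 = gamma(1):
  phi_hat_1 = gamma(1) / gamma(0) = -0.7948 / 2.2774 = -0.3490.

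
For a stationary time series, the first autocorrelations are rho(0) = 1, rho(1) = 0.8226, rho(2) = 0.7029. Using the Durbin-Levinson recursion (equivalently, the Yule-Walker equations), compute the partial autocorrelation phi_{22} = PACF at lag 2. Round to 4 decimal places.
\phi_{22} = 0.0811

The PACF at lag k is phi_{kk}, the last component of the solution
to the Yule-Walker system G_k phi = r_k where
  (G_k)_{ij} = rho(|i - j|), (r_k)_i = rho(i), i,j = 1..k.
Equivalently, Durbin-Levinson gives phi_{kk} iteratively:
  phi_{11} = rho(1)
  phi_{kk} = [rho(k) - sum_{j=1..k-1} phi_{k-1,j} rho(k-j)]
            / [1 - sum_{j=1..k-1} phi_{k-1,j} rho(j)],
  phi_{k,j} = phi_{k-1,j} - phi_{kk} phi_{k-1,k-j},  j = 1..k-1.
Step k = 1:
  phi_11 = rho(1) = 0.8226.
Step k = 2:
  phi_22 = [rho(2) - phi_11 rho(1)] / [1 - phi_11 rho(1)] = [0.7029 - (0.8226)(0.8226)] / [1 - (0.8226)(0.8226)]
         = 0.02622924 / 0.32332924 = 0.0811.
Therefore phi_{22} = 0.0811.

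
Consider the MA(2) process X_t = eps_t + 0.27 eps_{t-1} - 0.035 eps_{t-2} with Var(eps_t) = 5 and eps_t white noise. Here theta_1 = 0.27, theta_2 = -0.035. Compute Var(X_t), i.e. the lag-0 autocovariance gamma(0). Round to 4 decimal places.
\gamma(0) = 5.3706

For an MA(q) process X_t = eps_t + sum_i theta_i eps_{t-i} with
Var(eps_t) = sigma^2, the variance is
  gamma(0) = sigma^2 * (1 + sum_i theta_i^2).
  sum_i theta_i^2 = (0.27)^2 + (-0.035)^2 = 0.0729 + 0.001225 = 0.074125.
  gamma(0) = 5 * (1 + 0.074125) = 5 * 1.074125 = 5.370625, which rounds to 5.3706.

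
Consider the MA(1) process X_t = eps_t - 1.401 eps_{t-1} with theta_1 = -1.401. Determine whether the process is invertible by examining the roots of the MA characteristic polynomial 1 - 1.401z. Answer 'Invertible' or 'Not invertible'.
\text{Not invertible}

The MA(q) characteristic polynomial is P(z) = 1 - 1.401z.
Invertibility requires all roots to lie outside the unit circle, i.e. |z| > 1 for every root.
This is linear in z: 1 + (-1.401) z = 0  =>  z = -1/(-1.401) = 0.713776,  |z| = 0.713776.
Moduli of all roots: 0.7138.
All moduli strictly greater than 1? No.
Verdict: Not invertible.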